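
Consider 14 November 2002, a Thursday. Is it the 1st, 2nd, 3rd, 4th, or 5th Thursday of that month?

Day 14 falls in week ⌈14/7⌉ of the month.
Days 1–7 hold the 1st Thursday, 8–14 the 2nd, 15–21 the 3rd, 22–28 the 4th, 29–31 the 5th.
14 is in the range for the 2nd.

2nd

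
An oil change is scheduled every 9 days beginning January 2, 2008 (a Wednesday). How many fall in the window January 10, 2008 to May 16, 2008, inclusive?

15

Occurrences land 9·i days after January 2, 2008 for i = 0, 1, 2, …
January 10, 2008 is 8 days after the start; 8 ÷ 9 = 0 remainder 8; since the remainder is 8, round up to i = 1. First occurrence in the window: #2 on January 11, 2008 (1×9 = 9 days in).
May 16, 2008 is 135 days after the start; 135 ÷ 9 = 15 remainder 0. Last occurrence in the window: #16 on May 16, 2008.
Occurrences #2 through #16: 15 in total.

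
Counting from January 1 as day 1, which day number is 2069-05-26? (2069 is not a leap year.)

146

Days in months before May: 31 + 28 + 31 + 30 = 120.
Plus 26 days into May → day 146.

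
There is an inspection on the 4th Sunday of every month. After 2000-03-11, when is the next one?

2000-03-26

March 2000 starts on a Wednesday; its first Sunday is the 5th, so the 4th Sunday is the 26th — 2000-03-26.
2000-03-26 is after 2000-03-11, so that is the next one.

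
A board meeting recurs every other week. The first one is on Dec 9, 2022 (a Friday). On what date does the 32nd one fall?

Feb 16, 2024

The 32nd occurrence is 31 intervals after the first: 31 × 14 = 434 days after Dec 9, 2022.
Dec has 31 days — 22 days to the end of Dec leaves 412.
2023 has 365 days (47 left).
Jan has 31 days (16 left).
16 days into Feb → Feb 16, 2024.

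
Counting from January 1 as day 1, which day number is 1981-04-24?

Days in months before April: 31 + 28 + 31 = 90.
Plus 24 days into April → day 114.

114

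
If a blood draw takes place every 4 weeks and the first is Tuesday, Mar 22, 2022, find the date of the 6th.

Aug 9, 2022

The 6th occurrence is 5 intervals after the first: 5 × 28 = 140 days after Mar 22, 2022.
Mar has 31 days — 9 days to the end of Mar leaves 131.
Apr has 30 days (101 left).
May has 31 days (70 left).
Jun has 30 days (40 left).
Jul has 31 days (9 left).
9 days into Aug → Aug 9, 2022.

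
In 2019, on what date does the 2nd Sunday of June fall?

9 June 2019

The first Sunday of June 2019 is June 2.
The 2nd Sunday is 1 weeks later: 2 + 7 = 9.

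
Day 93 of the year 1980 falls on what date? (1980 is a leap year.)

April 2, 1980

January has 31 days (93 − 31 = 62 remain).
February has 29 days (62 − 29 = 33 remain).
March has 31 days (33 − 31 = 2 remain).
2 into April → April 2.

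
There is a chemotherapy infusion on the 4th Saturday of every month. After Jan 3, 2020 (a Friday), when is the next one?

Jan 25, 2020

Jan 2020 starts on a Wednesday; its first Saturday is the 4th, so the 4th Saturday is the 25th — Jan 25, 2020.
Jan 25, 2020 is after Jan 3, 2020, so that is the next one.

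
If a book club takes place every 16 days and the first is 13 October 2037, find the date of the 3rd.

14 November 2037

The 3rd occurrence is 2 intervals after the first: 2 × 16 = 32 days after 13 October 2037.
October has 31 days — 18 days to the end of October leaves 14.
14 days into November → 14 November 2037.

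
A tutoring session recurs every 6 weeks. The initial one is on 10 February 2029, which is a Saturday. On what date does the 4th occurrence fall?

The 4th occurrence is 3 intervals after the first: 3 × 42 = 126 days after 10 February 2029.
February has 28 days — 18 days to the end of February leaves 108.
March has 31 days (77 left).
April has 30 days (47 left).
May has 31 days (16 left).
16 days into June → 16 June 2029.

16 June 2029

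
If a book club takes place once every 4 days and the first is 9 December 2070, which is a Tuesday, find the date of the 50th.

23 June 2071

The 50th occurrence is 49 intervals after the first: 49 × 4 = 196 days after 9 December 2070.
December has 31 days — 22 days to the end of December leaves 174.
January has 31 days (143 left).
February has 28 days (115 left).
March has 31 days (84 left).
April has 30 days (54 left).
May has 31 days (23 left).
23 days into June → 23 June 2071.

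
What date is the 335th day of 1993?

1993-12-01

January has 31 days (335 − 31 = 304 remain).
February has 28 days (304 − 28 = 276 remain).
March has 31 days (276 − 31 = 245 remain).
April has 30 days (245 − 30 = 215 remain).
May has 31 days (215 − 31 = 184 remain).
June has 30 days (184 − 30 = 154 remain).
July has 31 days (154 − 31 = 123 remain).
August has 31 days (123 − 31 = 92 remain).
September has 30 days (92 − 30 = 62 remain).
October has 31 days (62 − 31 = 31 remain).
November has 30 days (31 − 30 = 1 remain).
1 into December → December 1.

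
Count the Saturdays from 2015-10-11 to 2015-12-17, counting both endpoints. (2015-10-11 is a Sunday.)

2015-10-11 is a Sunday; the first Saturday on or after it is 2015-10-17 (6 days later).
From 2015-10-17 to 2015-12-17: 14 + 30 + 17 = 61 days (rest of October, November, December).
61 ÷ 7 = 8 full weeks with remainder 5, so 8 more Saturdays after the first → 9.

9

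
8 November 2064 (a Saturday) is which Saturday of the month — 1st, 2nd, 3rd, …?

2nd

Day 8 falls in week ⌈8/7⌉ of the month.
Days 1–7 hold the 1st Saturday, 8–14 the 2nd, 15–21 the 3rd, 22–28 the 4th, 29–31 the 5th.
8 is in the range for the 2nd.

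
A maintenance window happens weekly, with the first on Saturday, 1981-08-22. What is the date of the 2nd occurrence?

1981-08-29

The 2nd occurrence is 1 interval after the first: 1 × 7 = 7 days after 1981-08-22.
7 days later is 1981-08-29.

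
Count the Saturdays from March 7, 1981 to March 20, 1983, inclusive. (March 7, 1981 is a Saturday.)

March 7, 1981 is a Saturday; the first Saturday on or after it is March 7, 1981.
From March 7, 1981 to March 20, 1983: 299 + 365 + 79 = 743 days (rest of 1981, 1982, to March 20, 1983 in 1983).
743 ÷ 7 = 106 full weeks with remainder 1, so 106 more Saturdays after the first → 107.

107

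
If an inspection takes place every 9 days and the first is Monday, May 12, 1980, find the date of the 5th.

The 5th occurrence is 4 intervals after the first: 4 × 9 = 36 days after May 12, 1980.
May has 31 days — 19 days to the end of May leaves 17.
17 days into Jun → Jun 17, 1980.

Jun 17, 1980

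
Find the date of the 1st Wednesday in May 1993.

May 1993 begins on a Saturday, so the first Wednesday is May 5 (4 days later).

May 5, 1993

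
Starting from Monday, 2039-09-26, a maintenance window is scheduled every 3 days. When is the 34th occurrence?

2040-01-03

The 34th occurrence is 33 intervals after the first: 33 × 3 = 99 days after 2039-09-26.
September has 30 days — 4 days to the end of September leaves 95.
October has 31 days (64 left).
November has 30 days (34 left).
December has 31 days (3 left).
3 days into January → 2040-01-03.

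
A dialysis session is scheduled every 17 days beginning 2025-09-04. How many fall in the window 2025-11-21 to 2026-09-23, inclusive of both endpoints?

Occurrences land 17·i days after 2025-09-04 for i = 0, 1, 2, …
2025-11-21 is 78 days after the start; 78 ÷ 17 = 4 remainder 10; since the remainder is 10, round up to i = 5. First occurrence in the window: #6 on 2025-11-28 (5×17 = 85 days in).
2026-09-23 is 384 days after the start; 384 ÷ 17 = 22 remainder 10. Last occurrence in the window: #23 on 2026-09-13.
Occurrences #6 through #23: 18 in total.

18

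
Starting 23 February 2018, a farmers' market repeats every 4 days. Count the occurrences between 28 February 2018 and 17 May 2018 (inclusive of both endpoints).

Occurrences land 4·i days after 23 February 2018 for i = 0, 1, 2, …
28 February 2018 is 5 days after the start; 5 ÷ 4 = 1 remainder 1; since the remainder is 1, round up to i = 2. First occurrence in the window: #3 on 3 March 2018 (2×4 = 8 days in).
17 May 2018 is 83 days after the start; 83 ÷ 4 = 20 remainder 3. Last occurrence in the window: #21 on 14 May 2018.
Occurrences #3 through #21: 19 in total.

19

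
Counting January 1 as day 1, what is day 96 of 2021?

April 6, 2021

January has 31 days (96 − 31 = 65 remain).
February has 28 days (65 − 28 = 37 remain).
March has 31 days (37 − 31 = 6 remain).
6 into April → April 6.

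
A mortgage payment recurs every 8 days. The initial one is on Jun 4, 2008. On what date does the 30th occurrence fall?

Jan 22, 2009

The 30th occurrence is 29 intervals after the first: 29 × 8 = 232 days after Jun 4, 2008.
Jun has 30 days — 26 days to the end of Jun leaves 206.
Jul has 31 days (175 left).
Aug has 31 days (144 left).
Sep has 30 days (114 left).
Oct has 31 days (83 left).
Nov has 30 days (53 left).
Dec has 31 days (22 left).
22 days into Jan → Jan 22, 2009.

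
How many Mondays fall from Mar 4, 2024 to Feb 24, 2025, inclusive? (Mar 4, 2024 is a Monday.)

52

Mar 4, 2024 is a Monday; the first Monday on or after it is Mar 4, 2024.
From Mar 4, 2024 to Feb 24, 2025: 302 + 55 = 357 days (rest of 2024, to Feb 24, 2025 in 2025).
357 ÷ 7 = 51 full weeks with remainder 0, so 51 more Mondays after the first → 52.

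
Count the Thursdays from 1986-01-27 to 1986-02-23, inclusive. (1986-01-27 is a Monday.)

4

1986-01-27 is a Monday; the first Thursday on or after it is 1986-01-30 (3 days later).
From 1986-01-30 to 1986-02-23: 1 + 23 = 24 days (rest of January, February).
24 ÷ 7 = 3 full weeks with remainder 3, so 3 more Thursdays after the first → 4.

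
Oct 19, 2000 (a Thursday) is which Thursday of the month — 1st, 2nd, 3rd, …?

Day 19 falls in week ⌈19/7⌉ of the month.
Days 1–7 hold the 1st Thursday, 8–14 the 2nd, 15–21 the 3rd, 22–28 the 4th, 29–31 the 5th.
19 is in the range for the 3rd.

3rd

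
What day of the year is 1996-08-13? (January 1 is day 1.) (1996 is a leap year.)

Days in months before August: 31 + 29 + 31 + 30 + 31 + 30 + 31 = 213.
Plus 13 days into August → day 226.

226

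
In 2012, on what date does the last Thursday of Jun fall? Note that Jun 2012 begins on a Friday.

Jun 2012 begins on a Friday, so the first Thursday is Jun 7 (6 days later).
Jun 2012 has 30 days. Adding weeks: 7, 14, 21, 28 — the last one ≤ 30 is the 28th.

Jun 28, 2012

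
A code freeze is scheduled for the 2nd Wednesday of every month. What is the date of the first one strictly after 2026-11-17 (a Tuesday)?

2026-12-09

November 2026 starts on a Sunday; its first Wednesday is the 4th, so the 2nd Wednesday is the 11th — 2026-11-11.
That is not after 2026-11-17, so look at December 2026.
December 2026 starts on a Tuesday; its first Wednesday is the 2nd, so the 2nd Wednesday is the 9th — 2026-12-09.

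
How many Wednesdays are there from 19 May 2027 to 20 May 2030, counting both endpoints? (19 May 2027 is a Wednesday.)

157

19 May 2027 is a Wednesday; the first Wednesday on or after it is 19 May 2027.
From 19 May 2027 to 20 May 2030: 226 + 366 + 365 + 140 = 1097 days (rest of 2027, 2028, 2029, to 20 May 2030 in 2030).
1097 ÷ 7 = 156 full weeks with remainder 5, so 156 more Wednesdays after the first → 157.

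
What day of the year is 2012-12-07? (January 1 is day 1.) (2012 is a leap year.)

Days in months before December: 31 + 29 + 31 + 30 + 31 + 30 + 31 + 31 + 30 + 31 + 30 = 335.
Plus 7 days into December → day 342.

342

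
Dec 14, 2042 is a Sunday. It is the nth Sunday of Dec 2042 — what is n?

Day 14 falls in week ⌈14/7⌉ of the month.
Days 1–7 hold the 1st Sunday, 8–14 the 2nd, 15–21 the 3rd, 22–28 the 4th, 29–31 the 5th.
14 is in the range for the 2nd.

2nd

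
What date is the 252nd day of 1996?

January has 31 days (252 − 31 = 221 remain).
February has 29 days (221 − 29 = 192 remain).
March has 31 days (192 − 31 = 161 remain).
April has 30 days (161 − 30 = 131 remain).
May has 31 days (131 − 31 = 100 remain).
June has 30 days (100 − 30 = 70 remain).
July has 31 days (70 − 31 = 39 remain).
August has 31 days (39 − 31 = 8 remain).
8 into September → September 8.

September 8, 1996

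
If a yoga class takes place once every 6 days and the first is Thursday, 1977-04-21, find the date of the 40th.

The 40th occurrence is 39 intervals after the first: 39 × 6 = 234 days after 1977-04-21.
April has 30 days — 9 days to the end of April leaves 225.
May has 31 days (194 left).
June has 30 days (164 left).
July has 31 days (133 left).
August has 31 days (102 left).
September has 30 days (72 left).
October has 31 days (41 left).
November has 30 days (11 left).
11 days into December → 1977-12-11.

1977-12-11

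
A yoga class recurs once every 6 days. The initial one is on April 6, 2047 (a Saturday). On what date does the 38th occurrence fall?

November 14, 2047

The 38th occurrence is 37 intervals after the first: 37 × 6 = 222 days after April 6, 2047.
April has 30 days — 24 days to the end of April leaves 198.
May has 31 days (167 left).
June has 30 days (137 left).
July has 31 days (106 left).
August has 31 days (75 left).
September has 30 days (45 left).
October has 31 days (14 left).
14 days into November → November 14, 2047.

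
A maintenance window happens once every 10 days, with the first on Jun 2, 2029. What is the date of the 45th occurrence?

The 45th occurrence is 44 intervals after the first: 44 × 10 = 440 days after Jun 2, 2029.
Jun has 30 days — 28 days to the end of Jun leaves 412.
From end of Jun to end of 2029 is 184 days (228 left).
Jan has 31 days (197 left).
Feb has 28 days (169 left).
Mar has 31 days (138 left).
Apr has 30 days (108 left).
May has 31 days (77 left).
Jun has 30 days (47 left).
Jul has 31 days (16 left).
16 days into Aug → Aug 16, 2030.

Aug 16, 2030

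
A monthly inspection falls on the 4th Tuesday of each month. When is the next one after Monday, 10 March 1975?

25 March 1975

March 1975 starts on a Saturday; its first Tuesday is the 4th, so the 4th Tuesday is the 25th — 25 March 1975.
25 March 1975 is after 10 March 1975, so that is the next one.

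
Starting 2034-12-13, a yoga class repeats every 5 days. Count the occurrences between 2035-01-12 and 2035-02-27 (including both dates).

Occurrences land 5·i days after 2034-12-13 for i = 0, 1, 2, …
2035-01-12 is 30 days after the start; 30 ÷ 5 = 6 remainder 0. First occurrence in the window: #7 on 2035-01-12 (6×5 = 30 days in).
2035-02-27 is 76 days after the start; 76 ÷ 5 = 15 remainder 1. Last occurrence in the window: #16 on 2035-02-26.
Occurrences #7 through #16: 10 in total.

10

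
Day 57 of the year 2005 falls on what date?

Feb 26, 2005

Jan has 31 days (57 − 31 = 26 remain).
26 into Feb → Feb 26.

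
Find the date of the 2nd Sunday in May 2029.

2029-05-13

May 2029 begins on a Tuesday, so the first Sunday is May 6 (5 days later).
The 2nd Sunday is 1 weeks later: 6 + 7 = 13.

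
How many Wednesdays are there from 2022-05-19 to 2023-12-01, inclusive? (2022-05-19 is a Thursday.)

80

2022-05-19 is a Thursday; the first Wednesday on or after it is 2022-05-25 (6 days later).
From 2022-05-25 to 2023-12-01: 220 + 335 = 555 days (rest of 2022, to 2023-12-01 in 2023).
555 ÷ 7 = 79 full weeks with remainder 2, so 79 more Wednesdays after the first → 80.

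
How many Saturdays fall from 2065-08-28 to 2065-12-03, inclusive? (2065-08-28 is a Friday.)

2065-08-28 is a Friday; the first Saturday on or after it is 2065-08-29 (1 day later).
From 2065-08-29 to 2065-12-03: 2 + 30 + 31 + 30 + 3 = 96 days (rest of August, September, October, November, December).
96 ÷ 7 = 13 full weeks with remainder 5, so 13 more Saturdays after the first → 14.

14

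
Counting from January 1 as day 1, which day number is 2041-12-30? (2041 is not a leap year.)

Days in months before December: 31 + 28 + 31 + 30 + 31 + 30 + 31 + 31 + 30 + 31 + 30 = 334.
Plus 30 days into December → day 364.

364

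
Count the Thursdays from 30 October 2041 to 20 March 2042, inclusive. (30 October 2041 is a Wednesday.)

30 October 2041 is a Wednesday; the first Thursday on or after it is 31 October 2041 (1 day later).
From 31 October 2041 to 20 March 2042: 0 + 30 + 31 + 31 + 28 + 20 = 140 days (rest of October, November, December, January, February, March).
140 ÷ 7 = 20 full weeks with remainder 0, so 20 more Thursdays after the first → 21.

21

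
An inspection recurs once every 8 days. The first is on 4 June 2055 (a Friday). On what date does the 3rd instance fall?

20 June 2055

The 3rd occurrence is 2 intervals after the first: 2 × 8 = 16 days after 4 June 2055.
16 days later is 20 June 2055.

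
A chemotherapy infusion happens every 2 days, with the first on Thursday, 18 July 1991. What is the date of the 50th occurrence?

24 October 1991

The 50th occurrence is 49 intervals after the first: 49 × 2 = 98 days after 18 July 1991.
July has 31 days — 13 days to the end of July leaves 85.
August has 31 days (54 left).
September has 30 days (24 left).
24 days into October → 24 October 1991.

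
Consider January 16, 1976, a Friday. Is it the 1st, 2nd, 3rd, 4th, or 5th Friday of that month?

3rd

Day 16 falls in week ⌈16/7⌉ of the month.
Days 1–7 hold the 1st Friday, 8–14 the 2nd, 15–21 the 3rd, 22–28 the 4th, 29–31 the 5th.
16 is in the range for the 3rd.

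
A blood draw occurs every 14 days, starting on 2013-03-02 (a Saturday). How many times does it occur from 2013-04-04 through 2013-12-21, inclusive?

19

Occurrences land 14·i days after 2013-03-02 for i = 0, 1, 2, …
2013-04-04 is 33 days after the start; 33 ÷ 14 = 2 remainder 5; since the remainder is 5, round up to i = 3. First occurrence in the window: #4 on 2013-04-13 (3×14 = 42 days in).
2013-12-21 is 294 days after the start; 294 ÷ 14 = 21 remainder 0. Last occurrence in the window: #22 on 2013-12-21.
Occurrences #4 through #22: 19 in total.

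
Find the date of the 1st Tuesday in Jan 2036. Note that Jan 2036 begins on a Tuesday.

Jan 2036 begins on a Tuesday, so the first Tuesday is Jan 1.

Jan 1, 2036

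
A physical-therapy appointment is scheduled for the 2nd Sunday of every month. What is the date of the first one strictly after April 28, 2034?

April 2034 starts on a Saturday; its first Sunday is the 2nd, so the 2nd Sunday is the 9th — April 9, 2034.
That is not after April 28, 2034, so look at May 2034.
May 2034 starts on a Monday; its first Sunday is the 7th, so the 2nd Sunday is the 14th — May 14, 2034.

May 14, 2034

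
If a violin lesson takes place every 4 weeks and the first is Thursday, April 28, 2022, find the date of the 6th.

The 6th occurrence is 5 intervals after the first: 5 × 28 = 140 days after April 28, 2022.
April has 30 days — 2 days to the end of April leaves 138.
May has 31 days (107 left).
June has 30 days (77 left).
July has 31 days (46 left).
August has 31 days (15 left).
15 days into September → September 15, 2022.

September 15, 2022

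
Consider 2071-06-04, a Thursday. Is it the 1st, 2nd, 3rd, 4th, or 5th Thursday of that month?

1st

Day 4 falls in week ⌈4/7⌉ of the month.
Days 1–7 hold the 1st Thursday, 8–14 the 2nd, 15–21 the 3rd, 22–28 the 4th, 29–31 the 5th.
4 is in the range for the 1st.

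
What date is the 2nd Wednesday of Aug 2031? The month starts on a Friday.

Aug 13, 2031

Aug 2031 begins on a Friday, so the first Wednesday is Aug 6 (5 days later).
The 2nd Wednesday is 1 weeks later: 6 + 7 = 13.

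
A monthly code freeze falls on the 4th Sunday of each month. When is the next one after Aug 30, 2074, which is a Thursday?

Sep 23, 2074

Aug 2074 starts on a Wednesday; its first Sunday is the 5th, so the 4th Sunday is the 26th — Aug 26, 2074.
That is not after Aug 30, 2074, so look at Sep 2074.
Sep 2074 starts on a Saturday; its first Sunday is the 2nd, so the 4th Sunday is the 23rd — Sep 23, 2074.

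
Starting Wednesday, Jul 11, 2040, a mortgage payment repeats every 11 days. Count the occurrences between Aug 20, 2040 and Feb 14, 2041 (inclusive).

16

Occurrences land 11·i days after Jul 11, 2040 for i = 0, 1, 2, …
Aug 20, 2040 is 40 days after the start; 40 ÷ 11 = 3 remainder 7; since the remainder is 7, round up to i = 4. First occurrence in the window: #5 on Aug 24, 2040 (4×11 = 44 days in).
Feb 14, 2041 is 218 days after the start; 218 ÷ 11 = 19 remainder 9. Last occurrence in the window: #20 on Feb 5, 2041.
Occurrences #5 through #20: 16 in total.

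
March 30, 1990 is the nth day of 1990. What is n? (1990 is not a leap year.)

Days in months before March: 31 + 28 = 59.
Plus 30 days into March → day 89.

89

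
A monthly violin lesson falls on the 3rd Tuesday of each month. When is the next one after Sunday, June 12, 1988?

June 1988 starts on a Wednesday; its first Tuesday is the 7th, so the 3rd Tuesday is the 21st — June 21, 1988.
June 21, 1988 is after June 12, 1988, so that is the next one.

June 21, 1988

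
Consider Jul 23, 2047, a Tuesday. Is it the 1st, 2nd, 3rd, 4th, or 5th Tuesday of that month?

Day 23 falls in week ⌈23/7⌉ of the month.
Days 1–7 hold the 1st Tuesday, 8–14 the 2nd, 15–21 the 3rd, 22–28 the 4th, 29–31 the 5th.
23 is in the range for the 4th.

4th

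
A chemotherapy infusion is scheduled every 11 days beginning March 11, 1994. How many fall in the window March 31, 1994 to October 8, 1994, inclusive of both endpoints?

18

Occurrences land 11·i days after March 11, 1994 for i = 0, 1, 2, …
March 31, 1994 is 20 days after the start; 20 ÷ 11 = 1 remainder 9; since the remainder is 9, round up to i = 2. First occurrence in the window: #3 on April 2, 1994 (2×11 = 22 days in).
October 8, 1994 is 211 days after the start; 211 ÷ 11 = 19 remainder 2. Last occurrence in the window: #20 on October 6, 1994.
Occurrences #3 through #20: 18 in total.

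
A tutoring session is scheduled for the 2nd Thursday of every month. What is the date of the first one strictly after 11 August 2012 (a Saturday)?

August 2012 starts on a Wednesday; its first Thursday is the 2nd, so the 2nd Thursday is the 9th — 9 August 2012.
That is not after 11 August 2012, so look at September 2012.
September 2012 starts on a Saturday; its first Thursday is the 6th, so the 2nd Thursday is the 13th — 13 September 2012.

13 September 2012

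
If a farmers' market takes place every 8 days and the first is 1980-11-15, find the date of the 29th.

The 29th occurrence is 28 intervals after the first: 28 × 8 = 224 days after 1980-11-15.
November has 30 days — 15 days to the end of November leaves 209.
December has 31 days (178 left).
January has 31 days (147 left).
February has 28 days (119 left).
March has 31 days (88 left).
April has 30 days (58 left).
May has 31 days (27 left).
27 days into June → 1981-06-27.

1981-06-27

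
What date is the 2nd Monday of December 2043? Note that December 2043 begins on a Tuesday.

December 2043 begins on a Tuesday, so the first Monday is December 7 (6 days later).
The 2nd Monday is 1 weeks later: 7 + 7 = 14.

December 14, 2043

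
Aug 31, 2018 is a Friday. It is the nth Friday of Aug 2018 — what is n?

Day 31 falls in week ⌈31/7⌉ of the month.
Days 1–7 hold the 1st Friday, 8–14 the 2nd, 15–21 the 3rd, 22–28 the 4th, 29–31 the 5th.
31 is in the range for the 5th.

5th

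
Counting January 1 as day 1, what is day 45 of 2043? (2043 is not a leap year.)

2043-02-14

January has 31 days (45 − 31 = 14 remain).
14 into February → February 14.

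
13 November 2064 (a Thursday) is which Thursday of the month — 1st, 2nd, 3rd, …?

Day 13 falls in week ⌈13/7⌉ of the month.
Days 1–7 hold the 1st Thursday, 8–14 the 2nd, 15–21 the 3rd, 22–28 the 4th, 29–31 the 5th.
13 is in the range for the 2nd.

2nd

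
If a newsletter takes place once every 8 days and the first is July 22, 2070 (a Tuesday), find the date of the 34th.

April 12, 2071

The 34th occurrence is 33 intervals after the first: 33 × 8 = 264 days after July 22, 2070.
July has 31 days — 9 days to the end of July leaves 255.
August has 31 days (224 left).
September has 30 days (194 left).
October has 31 days (163 left).
November has 30 days (133 left).
December has 31 days (102 left).
January has 31 days (71 left).
February has 28 days (43 left).
March has 31 days (12 left).
12 days into April → April 12, 2071.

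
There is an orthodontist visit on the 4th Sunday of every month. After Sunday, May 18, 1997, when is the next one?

May 25, 1997

May 1997 starts on a Thursday; its first Sunday is the 4th, so the 4th Sunday is the 25th — May 25, 1997.
May 25, 1997 is after May 18, 1997, so that is the next one.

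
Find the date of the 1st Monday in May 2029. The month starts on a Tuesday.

7 May 2029

May 2029 begins on a Tuesday, so the first Monday is May 7 (6 days later).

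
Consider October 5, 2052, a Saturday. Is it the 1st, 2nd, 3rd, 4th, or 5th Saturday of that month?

Day 5 falls in week ⌈5/7⌉ of the month.
Days 1–7 hold the 1st Saturday, 8–14 the 2nd, 15–21 the 3rd, 22–28 the 4th, 29–31 the 5th.
5 is in the range for the 1st.

1st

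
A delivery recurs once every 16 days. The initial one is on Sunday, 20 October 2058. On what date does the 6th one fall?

The 6th occurrence is 5 intervals after the first: 5 × 16 = 80 days after 20 October 2058.
October has 31 days — 11 days to the end of October leaves 69.
November has 30 days (39 left).
December has 31 days (8 left).
8 days into January → 8 January 2059.

8 January 2059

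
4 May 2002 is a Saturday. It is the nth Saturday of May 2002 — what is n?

Day 4 falls in week ⌈4/7⌉ of the month.
Days 1–7 hold the 1st Saturday, 8–14 the 2nd, 15–21 the 3rd, 22–28 the 4th, 29–31 the 5th.
4 is in the range for the 1st.

1st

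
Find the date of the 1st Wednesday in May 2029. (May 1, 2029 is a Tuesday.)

2029-05-02

May 2029 begins on a Tuesday, so the first Wednesday is May 2 (1 day later).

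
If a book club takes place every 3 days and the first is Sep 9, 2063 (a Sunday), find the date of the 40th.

Jan 4, 2064

The 40th occurrence is 39 intervals after the first: 39 × 3 = 117 days after Sep 9, 2063.
Sep has 30 days — 21 days to the end of Sep leaves 96.
Oct has 31 days (65 left).
Nov has 30 days (35 left).
Dec has 31 days (4 left).
4 days into Jan → Jan 4, 2064.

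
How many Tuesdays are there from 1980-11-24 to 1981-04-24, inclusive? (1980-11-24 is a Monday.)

22

1980-11-24 is a Monday; the first Tuesday on or after it is 1980-11-25 (1 day later).
From 1980-11-25 to 1981-04-24: 5 + 31 + 31 + 28 + 31 + 24 = 150 days (rest of November, December, January, February, March, April).
150 ÷ 7 = 21 full weeks with remainder 3, so 21 more Tuesdays after the first → 22.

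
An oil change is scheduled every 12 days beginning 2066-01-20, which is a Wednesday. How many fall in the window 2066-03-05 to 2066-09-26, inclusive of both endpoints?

17

Occurrences land 12·i days after 2066-01-20 for i = 0, 1, 2, …
2066-03-05 is 44 days after the start; 44 ÷ 12 = 3 remainder 8; since the remainder is 8, round up to i = 4. First occurrence in the window: #5 on 2066-03-09 (4×12 = 48 days in).
2066-09-26 is 249 days after the start; 249 ÷ 12 = 20 remainder 9. Last occurrence in the window: #21 on 2066-09-17.
Occurrences #5 through #21: 17 in total.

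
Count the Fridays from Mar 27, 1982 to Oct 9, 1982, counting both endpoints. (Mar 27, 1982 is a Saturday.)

Mar 27, 1982 is a Saturday; the first Friday on or after it is Apr 2, 1982 (6 days later).
From Apr 2, 1982 to Oct 9, 1982: 28 + 31 + 30 + 31 + 31 + 30 + 9 = 190 days (rest of Apr, May, Jun, Jul, Aug, Sep, Oct).
190 ÷ 7 = 27 full weeks with remainder 1, so 27 more Fridays after the first → 28.

28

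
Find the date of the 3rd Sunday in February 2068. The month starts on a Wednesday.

2068-02-19

February 2068 begins on a Wednesday, so the first Sunday is February 5 (4 days later).
The 3rd Sunday is 2 weeks later: 5 + 14 = 19.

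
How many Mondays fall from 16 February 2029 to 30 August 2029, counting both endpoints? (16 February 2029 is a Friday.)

16 February 2029 is a Friday; the first Monday on or after it is 19 February 2029 (3 days later).
From 19 February 2029 to 30 August 2029: 9 + 31 + 30 + 31 + 30 + 31 + 30 = 192 days (rest of February, March, April, May, June, July, August).
192 ÷ 7 = 27 full weeks with remainder 3, so 27 more Mondays after the first → 28.

28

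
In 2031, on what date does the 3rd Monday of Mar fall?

Mar 2031 begins on a Saturday, so the first Monday is Mar 3 (2 days later).
The 3rd Monday is 2 weeks later: 3 + 14 = 17.

Mar 17, 2031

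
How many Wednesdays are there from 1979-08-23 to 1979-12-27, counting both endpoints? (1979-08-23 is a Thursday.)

1979-08-23 is a Thursday; the first Wednesday on or after it is 1979-08-29 (6 days later).
From 1979-08-29 to 1979-12-27: 2 + 30 + 31 + 30 + 27 = 120 days (rest of August, September, October, November, December).
120 ÷ 7 = 17 full weeks with remainder 1, so 17 more Wednesdays after the first → 18.

18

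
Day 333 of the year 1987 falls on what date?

29 November 1987

January has 31 days (333 − 31 = 302 remain).
February has 28 days (302 − 28 = 274 remain).
March has 31 days (274 − 31 = 243 remain).
April has 30 days (243 − 30 = 213 remain).
May has 31 days (213 − 31 = 182 remain).
June has 30 days (182 − 30 = 152 remain).
July has 31 days (152 − 31 = 121 remain).
August has 31 days (121 − 31 = 90 remain).
September has 30 days (90 − 30 = 60 remain).
October has 31 days (60 − 31 = 29 remain).
29 into November → November 29.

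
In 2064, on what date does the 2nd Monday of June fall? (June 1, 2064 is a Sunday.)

2064-06-09

June 2064 begins on a Sunday, so the first Monday is June 2 (1 day later).
The 2nd Monday is 1 weeks later: 2 + 7 = 9.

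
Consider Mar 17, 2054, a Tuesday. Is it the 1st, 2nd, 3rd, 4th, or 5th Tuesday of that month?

Day 17 falls in week ⌈17/7⌉ of the month.
Days 1–7 hold the 1st Tuesday, 8–14 the 2nd, 15–21 the 3rd, 22–28 the 4th, 29–31 the 5th.
17 is in the range for the 3rd.

3rd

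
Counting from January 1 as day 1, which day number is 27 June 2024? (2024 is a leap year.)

Days in months before June: 31 + 29 + 31 + 30 + 31 = 152.
Plus 27 days into June → day 179.

179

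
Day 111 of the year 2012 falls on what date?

April 20, 2012

January has 31 days (111 − 31 = 80 remain).
February has 29 days (80 − 29 = 51 remain).
March has 31 days (51 − 31 = 20 remain).
20 into April → April 20.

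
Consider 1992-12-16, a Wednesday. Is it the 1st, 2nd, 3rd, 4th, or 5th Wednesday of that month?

Day 16 falls in week ⌈16/7⌉ of the month.
Days 1–7 hold the 1st Wednesday, 8–14 the 2nd, 15–21 the 3rd, 22–28 the 4th, 29–31 the 5th.
16 is in the range for the 3rd.

3rd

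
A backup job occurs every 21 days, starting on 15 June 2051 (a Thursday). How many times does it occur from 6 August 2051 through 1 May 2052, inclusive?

Occurrences land 21·i days after 15 June 2051 for i = 0, 1, 2, …
6 August 2051 is 52 days after the start; 52 ÷ 21 = 2 remainder 10; since the remainder is 10, round up to i = 3. First occurrence in the window: #4 on 17 August 2051 (3×21 = 63 days in).
1 May 2052 is 321 days after the start; 321 ÷ 21 = 15 remainder 6. Last occurrence in the window: #16 on 25 April 2052.
Occurrences #4 through #16: 13 in total.

13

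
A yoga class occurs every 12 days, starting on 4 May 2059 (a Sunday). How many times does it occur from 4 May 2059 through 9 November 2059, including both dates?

Occurrences land 12·i days after 4 May 2059 for i = 0, 1, 2, …
The window opens on the start date, so the first occurrence inside is #1 on 4 May 2059.
9 November 2059 is 189 days after the start; 189 ÷ 12 = 15 remainder 9. Last occurrence in the window: #16 on 31 October 2059.
Occurrences #1 through #16: 16 in total.

16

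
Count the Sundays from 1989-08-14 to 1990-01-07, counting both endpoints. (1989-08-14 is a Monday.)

1989-08-14 is a Monday; the first Sunday on or after it is 1989-08-20 (6 days later).
From 1989-08-20 to 1990-01-07: 11 + 30 + 31 + 30 + 31 + 7 = 140 days (rest of August, September, October, November, December, January).
140 ÷ 7 = 20 full weeks with remainder 0, so 20 more Sundays after the first → 21.

21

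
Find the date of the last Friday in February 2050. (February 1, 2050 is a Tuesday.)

2050-02-25

February 2050 begins on a Tuesday, so the first Friday is February 4 (3 days later).
February 2050 has 28 days. Adding weeks: 4, 11, 18, 25 — the last one ≤ 28 is the 25th.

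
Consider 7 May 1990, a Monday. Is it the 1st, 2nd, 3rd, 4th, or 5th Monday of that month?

Day 7 falls in week ⌈7/7⌉ of the month.
Days 1–7 hold the 1st Monday, 8–14 the 2nd, 15–21 the 3rd, 22–28 the 4th, 29–31 the 5th.
7 is in the range for the 1st.

1st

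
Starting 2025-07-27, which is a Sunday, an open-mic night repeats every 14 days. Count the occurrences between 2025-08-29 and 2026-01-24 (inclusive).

10

Occurrences land 14·i days after 2025-07-27 for i = 0, 1, 2, …
2025-08-29 is 33 days after the start; 33 ÷ 14 = 2 remainder 5; since the remainder is 5, round up to i = 3. First occurrence in the window: #4 on 2025-09-07 (3×14 = 42 days in).
2026-01-24 is 181 days after the start; 181 ÷ 14 = 12 remainder 13. Last occurrence in the window: #13 on 2026-01-11.
Occurrences #4 through #13: 10 in total.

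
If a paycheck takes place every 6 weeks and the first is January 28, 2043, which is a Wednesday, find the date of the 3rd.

April 22, 2043

The 3rd occurrence is 2 intervals after the first: 2 × 42 = 84 days after January 28, 2043.
January has 31 days — 3 days to the end of January leaves 81.
February has 28 days (53 left).
March has 31 days (22 left).
22 days into April → April 22, 2043.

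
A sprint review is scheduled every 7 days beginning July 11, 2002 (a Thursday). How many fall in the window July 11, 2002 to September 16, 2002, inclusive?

Occurrences land 7·i days after July 11, 2002 for i = 0, 1, 2, …
The window opens on the start date, so the first occurrence inside is #1 on July 11, 2002.
September 16, 2002 is 67 days after the start; 67 ÷ 7 = 9 remainder 4. Last occurrence in the window: #10 on September 12, 2002.
Occurrences #1 through #10: 10 in total.

10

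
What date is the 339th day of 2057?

5 December 2057

January has 31 days (339 − 31 = 308 remain).
February has 28 days (308 − 28 = 280 remain).
March has 31 days (280 − 31 = 249 remain).
April has 30 days (249 − 30 = 219 remain).
May has 31 days (219 − 31 = 188 remain).
June has 30 days (188 − 30 = 158 remain).
July has 31 days (158 − 31 = 127 remain).
August has 31 days (127 − 31 = 96 remain).
September has 30 days (96 − 30 = 66 remain).
October has 31 days (66 − 31 = 35 remain).
November has 30 days (35 − 30 = 5 remain).
5 into December → December 5.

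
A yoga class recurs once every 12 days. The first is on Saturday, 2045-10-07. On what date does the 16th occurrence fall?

2046-04-05

The 16th occurrence is 15 intervals after the first: 15 × 12 = 180 days after 2045-10-07.
October has 31 days — 24 days to the end of October leaves 156.
November has 30 days (126 left).
December has 31 days (95 left).
January has 31 days (64 left).
February has 28 days (36 left).
March has 31 days (5 left).
5 days into April → 2046-04-05.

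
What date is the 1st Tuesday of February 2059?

The first Tuesday of February 2059 is February 4.

2059-02-04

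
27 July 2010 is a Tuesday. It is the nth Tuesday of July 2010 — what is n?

Day 27 falls in week ⌈27/7⌉ of the month.
Days 1–7 hold the 1st Tuesday, 8–14 the 2nd, 15–21 the 3rd, 22–28 the 4th, 29–31 the 5th.
27 is in the range for the 4th.

4th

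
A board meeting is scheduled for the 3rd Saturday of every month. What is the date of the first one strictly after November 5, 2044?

November 2044 starts on a Tuesday; its first Saturday is the 5th, so the 3rd Saturday is the 19th — November 19, 2044.
November 19, 2044 is after November 5, 2044, so that is the next one.

November 19, 2044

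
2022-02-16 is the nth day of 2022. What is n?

Days in months before February: 31 = 31.
Plus 16 days into February → day 47.

47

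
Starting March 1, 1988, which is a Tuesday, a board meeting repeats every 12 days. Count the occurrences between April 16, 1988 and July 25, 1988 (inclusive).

9

Occurrences land 12·i days after March 1, 1988 for i = 0, 1, 2, …
April 16, 1988 is 46 days after the start; 46 ÷ 12 = 3 remainder 10; since the remainder is 10, round up to i = 4. First occurrence in the window: #5 on April 18, 1988 (4×12 = 48 days in).
July 25, 1988 is 146 days after the start; 146 ÷ 12 = 12 remainder 2. Last occurrence in the window: #13 on July 23, 1988.
Occurrences #5 through #13: 9 in total.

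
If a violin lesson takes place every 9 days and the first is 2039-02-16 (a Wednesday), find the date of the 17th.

The 17th occurrence is 16 intervals after the first: 16 × 9 = 144 days after 2039-02-16.
February has 28 days — 12 days to the end of February leaves 132.
March has 31 days (101 left).
April has 30 days (71 left).
May has 31 days (40 left).
June has 30 days (10 left).
10 days into July → 2039-07-10.

2039-07-10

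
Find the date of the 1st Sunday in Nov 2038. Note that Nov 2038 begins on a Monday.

Nov 2038 begins on a Monday, so the first Sunday is Nov 7 (6 days later).

Nov 7, 2038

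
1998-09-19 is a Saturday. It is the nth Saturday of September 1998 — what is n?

Day 19 falls in week ⌈19/7⌉ of the month.
Days 1–7 hold the 1st Saturday, 8–14 the 2nd, 15–21 the 3rd, 22–28 the 4th, 29–31 the 5th.
19 is in the range for the 3rd.

3rd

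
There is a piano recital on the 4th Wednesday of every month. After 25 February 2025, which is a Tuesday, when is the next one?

26 February 2025

February 2025 starts on a Saturday; its first Wednesday is the 5th, so the 4th Wednesday is the 26th — 26 February 2025.
26 February 2025 is after 25 February 2025, so that is the next one.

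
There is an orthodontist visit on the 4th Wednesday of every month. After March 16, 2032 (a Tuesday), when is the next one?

March 2032 starts on a Monday; its first Wednesday is the 3rd, so the 4th Wednesday is the 24th — March 24, 2032.
March 24, 2032 is after March 16, 2032, so that is the next one.

March 24, 2032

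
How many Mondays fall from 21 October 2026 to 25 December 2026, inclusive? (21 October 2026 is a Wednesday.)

21 October 2026 is a Wednesday; the first Monday on or after it is 26 October 2026 (5 days later).
From 26 October 2026 to 25 December 2026: 5 + 30 + 25 = 60 days (rest of October, November, December).
60 ÷ 7 = 8 full weeks with remainder 4, so 8 more Mondays after the first → 9.

9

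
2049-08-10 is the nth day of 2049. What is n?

Days in months before August: 31 + 28 + 31 + 30 + 31 + 30 + 31 = 212.
Plus 10 days into August → day 222.

222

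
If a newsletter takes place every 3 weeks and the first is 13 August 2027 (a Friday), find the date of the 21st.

6 October 2028

The 21st occurrence is 20 intervals after the first: 20 × 21 = 420 days after 13 August 2027.
August has 31 days — 18 days to the end of August leaves 402.
From end of August to end of 2027 is 122 days (280 left).
January has 31 days (249 left).
February has 29 days (220 left).
March has 31 days (189 left).
April has 30 days (159 left).
May has 31 days (128 left).
June has 30 days (98 left).
July has 31 days (67 left).
August has 31 days (36 left).
September has 30 days (6 left).
6 days into October → 6 October 2028.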